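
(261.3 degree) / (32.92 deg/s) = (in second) 7.937. Check: 1 degree = 0.017453293 rad, so 261.3 degree = 261.3 * 0.017453293 = 4.5605453 rad. 1 deg/s = 0.017453293 rad/s, so 32.92 deg/s = 32.92 * 0.017453293 = 0.57456239 rad/s. Combine: 4.5605453 rad / 0.57456239 rad/s = 7.9374241 s. 7.9374241 s = 7.9374241 second ≈ 7.937 second (4 s.f.).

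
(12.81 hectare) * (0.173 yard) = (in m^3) 2.026e+04. Check: 1 hectare = 10000 m^2, so 12.81 hectare = 12.81 * 10000 = 128100 m^2. 1 yard = 0.9144 m, so 0.173 yard = 0.173 * 0.9144 = 0.1581912 m. Combine: 128100 m^2 * 0.1581912 m = 20264.293 m^3. Result: 20264.293 m^3 ≈ 2.026e+04 m^3 (4 s.f.).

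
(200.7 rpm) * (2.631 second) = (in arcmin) 1.901e+05. Check: 1 rpm = 0.10471976 rad/s, so 200.7 rpm = 200.7 * 0.10471976 = 21.017255 rad/s. 2.631 second = 2.631 s. Combine: 21.017255 rad/s * 2.631 s = 55.296398 rad. 1 arcmin = 0.00029088821 rad, so 55.296398 rad = 55.296398 / 0.00029088821 = 190095.01 arcmin ≈ 1.901e+05 arcmin (4 s.f.).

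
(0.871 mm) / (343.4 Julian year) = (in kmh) 1 mm = 0.001 m, so 0.871 mm = 0.871 * 0.001 = 0.000871 m. 1 Julian year = 31557600 s, so 343.4 Julian year = 343.4 * 31557600 = 1.083688e+10 s. Combine: 0.000871 m / 1.083688e+10 s = 8.0373688e-14 m/s. 1 kmh = 0.27777778 m/s, so 8.0373688e-14 m/s = 8.0373688e-14 / 0.27777778 = 2.8934528e-13 kmh ≈ 2.893e-13 kmh (4 s.f.). Final answer: 2.893e-13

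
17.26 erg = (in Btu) 1.636e-09. Check: 1 erg = 1e-07 J, so 17.26 erg = 17.26 * 1e-07 = 1.726e-06 J. 1 Btu = 1055.0559 J, so 1.726e-06 J = 1.726e-06 / 1055.0559 = 1.6359323e-09 Btu ≈ 1.636e-09 Btu (4 s.f.).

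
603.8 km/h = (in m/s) 1 km/h = 0.27777778 m/s, so 603.8 km/h = 603.8 * 0.27777778 = 167.72222 m/s. Result: 167.72222 m/s ≈ 167.7 m/s (4 s.f.). Final answer: 167.7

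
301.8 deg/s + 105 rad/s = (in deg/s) 6318. Check: 1 deg/s = 0.017453293 rad/s, so 301.8 deg/s = 301.8 * 0.017453293 = 5.2674037 rad/s. 105 rad/s is already in rad/s. Sum: 5.2674037 + 105 = 110.2674 rad/s. 1 deg/s = 0.017453293 rad/s, so 110.2674 rad/s = 110.2674 / 0.017453293 = 6317.8568 deg/s ≈ 6318 deg/s (4 s.f.).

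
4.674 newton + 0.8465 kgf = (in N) 12.98. Check: 4.674 newton = 4.674 N. 1 kgf = 9.80665 N, so 0.8465 kgf = 0.8465 * 9.80665 = 8.3013292 N. Sum: 4.674 + 8.3013292 = 12.975329 N. Result: 12.975329 N ≈ 12.98 N (4 s.f.).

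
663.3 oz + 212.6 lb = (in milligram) 1 oz = 0.028349523 kg, so 663.3 oz = 663.3 * 0.028349523 = 18.804239 kg. 1 lb = 0.45359237 kg, so 212.6 lb = 212.6 * 0.45359237 = 96.433738 kg. Sum: 18.804239 + 96.433738 = 115.23798 kg. 1 milligram = 1e-06 kg, so 115.23798 kg = 115.23798 / 1e-06 = 1.1523798e+08 milligram ≈ 1.152e+08 milligram (4 s.f.). Final answer: 1.152e+08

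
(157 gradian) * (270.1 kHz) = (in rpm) 1 gradian = 0.015707963 rad, so 157 gradian = 157 * 0.015707963 = 2.4661502 rad. 1 kHz = 1000 Hz, so 270.1 kHz = 270.1 * 1000 = 270100 Hz. Combine: 2.4661502 rad * 270100 Hz = 666107.18 rad/s. 1 rpm = 0.10471976 rad/s, so 666107.18 rad/s = 666107.18 / 0.10471976 = 6360855 rpm ≈ 6.361e+06 rpm (4 s.f.). Final answer: 6.361e+06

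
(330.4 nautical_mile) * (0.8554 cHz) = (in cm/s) 1 nautical_mile = 1852 m, so 330.4 nautical_mile = 330.4 * 1852 = 611900.8 m. 1 cHz = 0.01 Hz, so 0.8554 cHz = 0.8554 * 0.01 = 0.008554 Hz. Combine: 611900.8 m * 0.008554 Hz = 5234.1994 m/s. 1 cm/s = 0.01 m/s, so 5234.1994 m/s = 5234.1994 / 0.01 = 523419.94 cm/s ≈ 5.234e+05 cm/s (4 s.f.). Final answer: 5.234e+05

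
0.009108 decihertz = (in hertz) 0.0009108. Check: 1 decihertz = 0.1 Hz, so 0.009108 decihertz = 0.009108 * 0.1 = 0.0009108 Hz. 0.0009108 Hz = 0.0009108 hertz.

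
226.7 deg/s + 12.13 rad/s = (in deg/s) 1 deg/s = 0.017453293 rad/s, so 226.7 deg/s = 226.7 * 0.017453293 = 3.9566614 rad/s. 12.13 rad/s is already in rad/s. Sum: 3.9566614 + 12.13 = 16.086661 rad/s. 1 deg/s = 0.017453293 rad/s, so 16.086661 rad/s = 16.086661 / 0.017453293 = 921.69781 deg/s ≈ 921.7 deg/s (4 s.f.). Final answer: 921.7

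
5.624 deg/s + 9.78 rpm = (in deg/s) 1 deg/s = 0.017453293 rad/s, so 5.624 deg/s = 5.624 * 0.017453293 = 0.098157317 rad/s. 1 rpm = 0.10471976 rad/s, so 9.78 rpm = 9.78 * 0.10471976 = 1.0241592 rad/s. Sum: 0.098157317 + 1.0241592 = 1.1223165 rad/s. 1 deg/s = 0.017453293 rad/s, so 1.1223165 rad/s = 1.1223165 / 0.017453293 = 64.304 deg/s ≈ 64.3 deg/s (4 s.f.). Final answer: 64.3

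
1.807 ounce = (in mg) 1 ounce = 0.028349523 kg, so 1.807 ounce = 1.807 * 0.028349523 = 0.051227588 kg. 1 mg = 1e-06 kg, so 0.051227588 kg = 0.051227588 / 1e-06 = 51227.588 mg ≈ 5.123e+04 mg (4 s.f.). Final answer: 5.123e+04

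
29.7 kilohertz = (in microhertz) 2.97e+10. Check: 1 kilohertz = 1000 Hz, so 29.7 kilohertz = 29.7 * 1000 = 29700 Hz. 1 microhertz = 1e-06 Hz, so 29700 Hz = 29700 / 1e-06 = 2.97e+10 microhertz.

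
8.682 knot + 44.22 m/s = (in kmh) 1 knot = 0.51444444 m/s, so 8.682 knot = 8.682 * 0.51444444 = 4.4664067 m/s. 44.22 m/s is already in m/s. Sum: 4.4664067 + 44.22 = 48.686407 m/s. 1 kmh = 0.27777778 m/s, so 48.686407 m/s = 48.686407 / 0.27777778 = 175.27106 kmh ≈ 175.3 kmh (4 s.f.). Final answer: 175.3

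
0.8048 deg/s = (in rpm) 1 deg/s = 0.017453293 rad/s, so 0.8048 deg/s = 0.8048 * 0.017453293 = 0.01404641 rad/s. 1 rpm = 0.10471976 rad/s, so 0.01404641 rad/s = 0.01404641 / 0.10471976 = 0.13413333 rpm ≈ 0.1341 rpm (4 s.f.). Final answer: 0.1341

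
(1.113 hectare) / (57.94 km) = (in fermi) 1.921e+14. Check: 1 hectare = 10000 m^2, so 1.113 hectare = 1.113 * 10000 = 11130 m^2. 1 km = 1000 m, so 57.94 km = 57.94 * 1000 = 57940 m. Combine: 11130 m^2 / 57940 m = 0.19209527 m. 1 fermi = 1e-15 m, so 0.19209527 m = 0.19209527 / 1e-15 = 1.9209527e+14 fermi ≈ 1.921e+14 fermi (4 s.f.).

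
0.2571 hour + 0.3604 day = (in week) 0.05302. Check: 1 hour = 3600 s, so 0.2571 hour = 0.2571 * 3600 = 925.56 s. 1 day = 86400 s, so 0.3604 day = 0.3604 * 86400 = 31138.56 s. Sum: 925.56 + 31138.56 = 32064.12 s. 1 week = 604800 s, so 32064.12 s = 32064.12 / 604800 = 0.053016071 week ≈ 0.05302 week (4 s.f.).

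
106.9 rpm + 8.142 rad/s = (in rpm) 1 rpm = 0.10471976 rad/s, so 106.9 rpm = 106.9 * 0.10471976 = 11.194542 rad/s. 8.142 rad/s is already in rad/s. Sum: 11.194542 + 8.142 = 19.336542 rad/s. 1 rpm = 0.10471976 rad/s, so 19.336542 rad/s = 19.336542 / 0.10471976 = 184.65037 rpm ≈ 184.7 rpm (4 s.f.). Final answer: 184.7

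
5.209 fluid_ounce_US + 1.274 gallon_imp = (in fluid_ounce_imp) 209.3. Check: 1 fluid_ounce_US = 2.957353e-05 m^3, so 5.209 fluid_ounce_US = 5.209 * 2.957353e-05 = 0.00015404852 m^3. 1 gallon_imp = 0.00454609 m^3, so 1.274 gallon_imp = 1.274 * 0.00454609 = 0.0057917187 m^3. Sum: 0.00015404852 + 0.0057917187 = 0.0059457672 m^3. 1 fluid_ounce_imp = 2.8413063e-05 m^3, so 0.0059457672 m^3 = 0.0059457672 / 2.8413063e-05 = 209.26175 fluid_ounce_imp ≈ 209.3 fluid_ounce_imp (4 s.f.).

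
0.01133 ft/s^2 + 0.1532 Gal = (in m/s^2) 0.004985. Check: 1 ft/s^2 = 0.3048 m/s^2, so 0.01133 ft/s^2 = 0.01133 * 0.3048 = 0.003453384 m/s^2. 1 Gal = 0.01 m/s^2, so 0.1532 Gal = 0.1532 * 0.01 = 0.001532 m/s^2. Sum: 0.003453384 + 0.001532 = 0.004985384 m/s^2. Result: 0.004985384 m/s^2 ≈ 0.004985 m/s^2 (4 s.f.).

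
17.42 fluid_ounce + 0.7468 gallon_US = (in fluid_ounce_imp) 1 fluid_ounce = 2.957353e-05 m^3, so 17.42 fluid_ounce = 17.42 * 2.957353e-05 = 0.00051517088 m^3. 1 gallon_US = 0.0037854118 m^3, so 0.7468 gallon_US = 0.7468 * 0.0037854118 = 0.0028269455 m^3. Sum: 0.00051517088 + 0.0028269455 = 0.0033421164 m^3. 1 fluid_ounce_imp = 2.8413063e-05 m^3, so 0.0033421164 m^3 = 0.0033421164 / 2.8413063e-05 = 117.62605 fluid_ounce_imp ≈ 117.6 fluid_ounce_imp (4 s.f.). Final answer: 117.6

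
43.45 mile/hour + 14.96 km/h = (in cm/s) 2358. Check: 1 mile/hour = 0.44704 m/s, so 43.45 mile/hour = 43.45 * 0.44704 = 19.423888 m/s. 1 km/h = 0.27777778 m/s, so 14.96 km/h = 14.96 * 0.27777778 = 4.1555556 m/s. Sum: 19.423888 + 4.1555556 = 23.579444 m/s. 1 cm/s = 0.01 m/s, so 23.579444 m/s = 23.579444 / 0.01 = 2357.9444 cm/s ≈ 2358 cm/s (4 s.f.).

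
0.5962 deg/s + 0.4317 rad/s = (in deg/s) 1 deg/s = 0.017453293 rad/s, so 0.5962 deg/s = 0.5962 * 0.017453293 = 0.010405653 rad/s. 0.4317 rad/s is already in rad/s. Sum: 0.010405653 + 0.4317 = 0.44210565 rad/s. 1 deg/s = 0.017453293 rad/s, so 0.44210565 rad/s = 0.44210565 / 0.017453293 = 25.330788 deg/s ≈ 25.33 deg/s (4 s.f.). Final answer: 25.33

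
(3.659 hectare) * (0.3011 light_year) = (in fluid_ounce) 1 hectare = 10000 m^2, so 3.659 hectare = 3.659 * 10000 = 36590 m^2. 1 light_year = 9.4607305e+15 m, so 0.3011 light_year = 0.3011 * 9.4607305e+15 = 2.8486259e+15 m. Combine: 36590 m^2 * 2.8486259e+15 m = 1.0423122e+20 m^3. 1 fluid_ounce = 2.957353e-05 m^3, so 1.0423122e+20 m^3 = 1.0423122e+20 / 2.957353e-05 = 3.524477e+24 fluid_ounce ≈ 3.524e+24 fluid_ounce (4 s.f.). Final answer: 3.524e+24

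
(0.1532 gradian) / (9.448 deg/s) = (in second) 0.01459. Check: 1 gradian = 0.015707963 rad, so 0.1532 gradian = 0.1532 * 0.015707963 = 0.00240646 rad. 1 deg/s = 0.017453293 rad/s, so 9.448 deg/s = 9.448 * 0.017453293 = 0.16489871 rad/s. Combine: 0.00240646 rad / 0.16489871 rad/s = 0.014593565 s. 0.014593565 s = 0.014593565 second ≈ 0.01459 second (4 s.f.).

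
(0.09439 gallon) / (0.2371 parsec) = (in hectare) 1 gallon = 0.0037854118 m^3, so 0.09439 gallon = 0.09439 * 0.0037854118 = 0.00035730502 m^3. 1 parsec = 3.0856776e+16 m, so 0.2371 parsec = 0.2371 * 3.0856776e+16 = 7.3161415e+15 m. Combine: 0.00035730502 m^3 / 7.3161415e+15 m = 4.8837904e-20 m^2. 1 hectare = 10000 m^2, so 4.8837904e-20 m^2 = 4.8837904e-20 / 10000 = 4.8837904e-24 hectare ≈ 4.884e-24 hectare (4 s.f.). Final answer: 4.884e-24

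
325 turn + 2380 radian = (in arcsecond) 9.121e+08. Check: 1 turn = 6.2831853 rad, so 325 turn = 325 * 6.2831853 = 2042.0352 rad. 2380 radian = 2380 rad. Sum: 2042.0352 + 2380 = 4422.0352 rad. 1 arcsecond = 4.8481368e-06 rad, so 4422.0352 rad = 4422.0352 / 4.8481368e-06 = 9.1211024e+08 arcsecond ≈ 9.121e+08 arcsecond (4 s.f.).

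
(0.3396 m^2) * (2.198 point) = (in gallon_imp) 0.3396 m^2 is already in m^2. 1 point = 0.00035277778 m, so 2.198 point = 2.198 * 0.00035277778 = 0.00077540556 m. Combine: 0.3396 m^2 * 0.00077540556 m = 0.00026332773 m^3. 1 gallon_imp = 0.00454609 m^3, so 0.00026332773 m^3 = 0.00026332773 / 0.00454609 = 0.057924002 gallon_imp ≈ 0.05792 gallon_imp (4 s.f.). Final answer: 0.05792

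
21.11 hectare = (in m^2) 2.111e+05. Check: 1 hectare = 10000 m^2, so 21.11 hectare = 21.11 * 10000 = 211100 m^2. Result: 211100 m^2 ≈ 2.111e+05 m^2 (4 s.f.).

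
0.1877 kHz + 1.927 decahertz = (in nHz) 2.07e+11. Check: 1 kHz = 1000 Hz, so 0.1877 kHz = 0.1877 * 1000 = 187.7 Hz. 1 decahertz = 10 Hz, so 1.927 decahertz = 1.927 * 10 = 19.27 Hz. Sum: 187.7 + 19.27 = 206.97 Hz. 1 nHz = 1e-09 Hz, so 206.97 Hz = 206.97 / 1e-09 = 2.0697e+11 nHz ≈ 2.07e+11 nHz (4 s.f.).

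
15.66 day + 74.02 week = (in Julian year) 1.461. Check: 1 day = 86400 s, so 15.66 day = 15.66 * 86400 = 1353024 s. 1 week = 604800 s, so 74.02 week = 74.02 * 604800 = 44767296 s. Sum: 1353024 + 44767296 = 46120320 s. 1 Julian year = 31557600 s, so 46120320 s = 46120320 / 31557600 = 1.4614648 Julian year ≈ 1.461 Julian year (4 s.f.).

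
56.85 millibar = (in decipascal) 5.685e+04. Check: 1 millibar = 100 Pa, so 56.85 millibar = 56.85 * 100 = 5685 Pa. 1 decipascal = 0.1 Pa, so 5685 Pa = 5685 / 0.1 = 56850 decipascal ≈ 5.685e+04 decipascal (4 s.f.).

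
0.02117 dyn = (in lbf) 4.759e-08. Check: 1 dyn = 1e-05 N, so 0.02117 dyn = 0.02117 * 1e-05 = 2.117e-07 N. 1 lbf = 4.4482216 N, so 2.117e-07 N = 2.117e-07 / 4.4482216 = 4.7592053e-08 lbf ≈ 4.759e-08 lbf (4 s.f.).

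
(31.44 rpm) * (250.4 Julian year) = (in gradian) 1.656e+12. Check: 1 rpm = 0.10471976 rad/s, so 31.44 rpm = 31.44 * 0.10471976 = 3.2923891 rad/s. 1 Julian year = 31557600 s, so 250.4 Julian year = 250.4 * 31557600 = 7.902023e+09 s. Combine: 3.2923891 rad/s * 7.902023e+09 s = 2.6016535e+10 rad. 1 gradian = 0.015707963 rad, so 2.6016535e+10 rad = 2.6016535e+10 / 0.015707963 = 1.656264e+12 gradian ≈ 1.656e+12 gradian (4 s.f.).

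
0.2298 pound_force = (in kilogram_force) 1 pound_force = 4.4482216 N, so 0.2298 pound_force = 0.2298 * 4.4482216 = 1.0222013 N. 1 kilogram_force = 9.80665 N, so 1.0222013 N = 1.0222013 / 9.80665 = 0.10423553 kilogram_force ≈ 0.1042 kilogram_force (4 s.f.). Final answer: 0.1042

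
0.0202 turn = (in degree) 1 turn = 6.2831853 rad, so 0.0202 turn = 0.0202 * 6.2831853 = 0.12692034 rad. 1 degree = 0.017453293 rad, so 0.12692034 rad = 0.12692034 / 0.017453293 = 7.272 degree. Final answer: 7.272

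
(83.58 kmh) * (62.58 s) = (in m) 1453. Check: 1 kmh = 0.27777778 m/s, so 83.58 kmh = 83.58 * 0.27777778 = 23.216667 m/s. 62.58 s is already in s. Combine: 23.216667 m/s * 62.58 s = 1452.899 m. Result: 1452.899 m ≈ 1453 m (4 s.f.).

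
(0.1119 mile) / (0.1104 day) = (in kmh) 1 mile = 1609.344 m, so 0.1119 mile = 0.1119 * 1609.344 = 180.08559 m. 1 day = 86400 s, so 0.1104 day = 0.1104 * 86400 = 9538.56 s. Combine: 180.08559 m / 9538.56 s = 0.018879746 m/s. 1 kmh = 0.27777778 m/s, so 0.018879746 m/s = 0.018879746 / 0.27777778 = 0.067967087 kmh ≈ 0.06797 kmh (4 s.f.). Final answer: 0.06797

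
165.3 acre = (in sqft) 1 acre = 4046.8564 m^2, so 165.3 acre = 165.3 * 4046.8564 = 668945.37 m^2. 1 sqft = 0.09290304 m^2, so 668945.37 m^2 = 668945.37 / 0.09290304 = 7200468 sqft ≈ 7.2e+06 sqft (4 s.f.). Final answer: 7.2e+06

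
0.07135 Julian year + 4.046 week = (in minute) 7.831e+04. Check: 1 Julian year = 31557600 s, so 0.07135 Julian year = 0.07135 * 31557600 = 2251634.8 s. 1 week = 604800 s, so 4.046 week = 4.046 * 604800 = 2447020.8 s. Sum: 2251634.8 + 2447020.8 = 4698655.6 s. 1 minute = 60 s, so 4698655.6 s = 4698655.6 / 60 = 78310.926 minute ≈ 7.831e+04 minute (4 s.f.).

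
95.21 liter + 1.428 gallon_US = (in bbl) 1 liter = 0.001 m^3, so 95.21 liter = 95.21 * 0.001 = 0.09521 m^3. 1 gallon_US = 0.0037854118 m^3, so 1.428 gallon_US = 1.428 * 0.0037854118 = 0.005405568 m^3. Sum: 0.09521 + 0.005405568 = 0.10061557 m^3. 1 bbl = 0.15898729 m^3, so 0.10061557 m^3 = 0.10061557 / 0.15898729 = 0.63285288 bbl ≈ 0.6329 bbl (4 s.f.). Final answer: 0.6329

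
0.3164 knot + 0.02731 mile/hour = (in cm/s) 1 knot = 0.51444444 m/s, so 0.3164 knot = 0.3164 * 0.51444444 = 0.16277022 m/s. 1 mile/hour = 0.44704 m/s, so 0.02731 mile/hour = 0.02731 * 0.44704 = 0.012208662 m/s. Sum: 0.16277022 + 0.012208662 = 0.17497888 m/s. 1 cm/s = 0.01 m/s, so 0.17497888 m/s = 0.17497888 / 0.01 = 17.497888 cm/s ≈ 17.5 cm/s (4 s.f.). Final answer: 17.5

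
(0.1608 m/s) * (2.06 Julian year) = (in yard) 1.143e+07. Check: 0.1608 m/s is already in m/s. 1 Julian year = 31557600 s, so 2.06 Julian year = 2.06 * 31557600 = 65008656 s. Combine: 0.1608 m/s * 65008656 s = 10453392 m. 1 yard = 0.9144 m, so 10453392 m = 10453392 / 0.9144 = 11431968 yard ≈ 1.143e+07 yard (4 s.f.).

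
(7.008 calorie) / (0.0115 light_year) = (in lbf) 6.059e-14. Check: 1 calorie = 4.184 J, so 7.008 calorie = 7.008 * 4.184 = 29.321472 J. 1 light_year = 9.4607305e+15 m, so 0.0115 light_year = 0.0115 * 9.4607305e+15 = 1.087984e+14 m. Combine: 29.321472 J / 1.087984e+14 m = 2.6950279e-13 N. 1 lbf = 4.4482216 N, so 2.6950279e-13 N = 2.6950279e-13 / 4.4482216 = 6.0586636e-14 lbf ≈ 6.059e-14 lbf (4 s.f.).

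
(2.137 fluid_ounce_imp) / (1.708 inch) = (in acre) 1 fluid_ounce_imp = 2.8413063e-05 m^3, so 2.137 fluid_ounce_imp = 2.137 * 2.8413063e-05 = 6.0718715e-05 m^3. 1 inch = 0.0254 m, so 1.708 inch = 1.708 * 0.0254 = 0.0433832 m. Combine: 6.0718715e-05 m^3 / 0.0433832 m = 0.0013995905 m^2. 1 acre = 4046.8564 m^2, so 0.0013995905 m^2 = 0.0013995905 / 4046.8564 = 3.4584634e-07 acre ≈ 3.458e-07 acre (4 s.f.). Final answer: 3.458e-07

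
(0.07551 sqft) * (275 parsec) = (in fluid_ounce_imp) 1 sqft = 0.09290304 m^2, so 0.07551 sqft = 0.07551 * 0.09290304 = 0.0070151086 m^2. 1 parsec = 3.0856776e+16 m, so 275 parsec = 275 * 3.0856776e+16 = 8.4856133e+18 m. Combine: 0.0070151086 m^2 * 8.4856133e+18 m = 5.9527499e+16 m^3. 1 fluid_ounce_imp = 2.8413063e-05 m^3, so 5.9527499e+16 m^3 = 5.9527499e+16 / 2.8413063e-05 = 2.0950751e+21 fluid_ounce_imp ≈ 2.095e+21 fluid_ounce_imp (4 s.f.). Final answer: 2.095e+21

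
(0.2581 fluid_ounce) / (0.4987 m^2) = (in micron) 1 fluid_ounce = 2.957353e-05 m^3, so 0.2581 fluid_ounce = 0.2581 * 2.957353e-05 = 7.632928e-06 m^3. 0.4987 m^2 is already in m^2. Combine: 7.632928e-06 m^3 / 0.4987 m^2 = 1.5305651e-05 m. 1 micron = 1e-06 m, so 1.5305651e-05 m = 1.5305651e-05 / 1e-06 = 15.305651 micron ≈ 15.31 micron (4 s.f.). Final answer: 15.31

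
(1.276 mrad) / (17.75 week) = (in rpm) 1 mrad = 0.001 rad, so 1.276 mrad = 1.276 * 0.001 = 0.001276 rad. 1 week = 604800 s, so 17.75 week = 17.75 * 604800 = 10735200 s. Combine: 0.001276 rad / 10735200 s = 1.1886132e-10 rad/s. 1 rpm = 0.10471976 rad/s, so 1.1886132e-10 rad/s = 1.1886132e-10 / 0.10471976 = 1.135042e-09 rpm ≈ 1.135e-09 rpm (4 s.f.). Final answer: 1.135e-09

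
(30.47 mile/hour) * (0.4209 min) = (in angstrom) 3.44e+12. Check: 1 mile/hour = 0.44704 m/s, so 30.47 mile/hour = 30.47 * 0.44704 = 13.621309 m/s. 1 min = 60 s, so 0.4209 min = 0.4209 * 60 = 25.254 s. Combine: 13.621309 m/s * 25.254 s = 343.99253 m. 1 angstrom = 1e-10 m, so 343.99253 m = 343.99253 / 1e-10 = 3.4399253e+12 angstrom ≈ 3.44e+12 angstrom (4 s.f.).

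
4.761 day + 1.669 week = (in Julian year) 1 day = 86400 s, so 4.761 day = 4.761 * 86400 = 411350.4 s. 1 week = 604800 s, so 1.669 week = 1.669 * 604800 = 1009411.2 s. Sum: 411350.4 + 1009411.2 = 1420761.6 s. 1 Julian year = 31557600 s, so 1420761.6 s = 1420761.6 / 31557600 = 0.045021218 Julian year ≈ 0.04502 Julian year (4 s.f.). Final answer: 0.04502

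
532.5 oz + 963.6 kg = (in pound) 2158. Check: 1 oz = 0.028349523 kg, so 532.5 oz = 532.5 * 0.028349523 = 15.096121 kg. 963.6 kg is already in kg. Sum: 15.096121 + 963.6 = 978.69612 kg. 1 pound = 0.45359237 kg, so 978.69612 kg = 978.69612 / 0.45359237 = 2157.6556 pound ≈ 2158 pound (4 s.f.).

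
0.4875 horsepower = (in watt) 1 horsepower = 745.69987 W, so 0.4875 horsepower = 0.4875 * 745.69987 = 363.52869 W. 363.52869 W = 363.52869 watt ≈ 363.5 watt (4 s.f.). Final answer: 363.5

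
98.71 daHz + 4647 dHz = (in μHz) 1 daHz = 10 Hz, so 98.71 daHz = 98.71 * 10 = 987.1 Hz. 1 dHz = 0.1 Hz, so 4647 dHz = 4647 * 0.1 = 464.7 Hz. Sum: 987.1 + 464.7 = 1451.8 Hz. 1 μHz = 1e-06 Hz, so 1451.8 Hz = 1451.8 / 1e-06 = 1.4518e+09 μHz ≈ 1.452e+09 μHz (4 s.f.). Final answer: 1.452e+09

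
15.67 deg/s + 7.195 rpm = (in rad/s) 1 deg/s = 0.017453293 rad/s, so 15.67 deg/s = 15.67 * 0.017453293 = 0.27349309 rad/s. 1 rpm = 0.10471976 rad/s, so 7.195 rpm = 7.195 * 0.10471976 = 0.75345864 rad/s. Sum: 0.27349309 + 0.75345864 = 1.0269517 rad/s. Result: 1.0269517 rad/s ≈ 1.027 rad/s (4 s.f.). Final answer: 1.027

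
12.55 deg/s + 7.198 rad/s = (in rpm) 1 deg/s = 0.017453293 rad/s, so 12.55 deg/s = 12.55 * 0.017453293 = 0.21903882 rad/s. 7.198 rad/s is already in rad/s. Sum: 0.21903882 + 7.198 = 7.4170388 rad/s. 1 rpm = 0.10471976 rad/s, so 7.4170388 rad/s = 7.4170388 / 0.10471976 = 70.827503 rpm ≈ 70.83 rpm (4 s.f.). Final answer: 70.83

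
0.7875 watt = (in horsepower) 0.001056. Check: 0.7875 watt = 0.7875 W. 1 horsepower = 745.69987 W, so 0.7875 W = 0.7875 / 745.69987 = 0.0010560549 horsepower ≈ 0.001056 horsepower (4 s.f.).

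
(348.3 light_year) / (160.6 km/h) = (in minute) 1 light_year = 9.4607305e+15 m, so 348.3 light_year = 348.3 * 9.4607305e+15 = 3.2951724e+18 m. 1 km/h = 0.27777778 m/s, so 160.6 km/h = 160.6 * 0.27777778 = 44.611111 m/s. Combine: 3.2951724e+18 m / 44.611111 m/s = 7.3864388e+16 s. 1 minute = 60 s, so 7.3864388e+16 s = 7.3864388e+16 / 60 = 1.2310731e+15 minute ≈ 1.231e+15 minute (4 s.f.). Final answer: 1.231e+15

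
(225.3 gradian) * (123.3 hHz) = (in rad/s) 4.364e+04. Check: 1 gradian = 0.015707963 rad, so 225.3 gradian = 225.3 * 0.015707963 = 3.5390041 rad. 1 hHz = 100 Hz, so 123.3 hHz = 123.3 * 100 = 12330 Hz. Combine: 3.5390041 rad * 12330 Hz = 43635.921 rad/s. Result: 43635.921 rad/s ≈ 4.364e+04 rad/s (4 s.f.).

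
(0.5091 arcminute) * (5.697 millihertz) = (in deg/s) 4.834e-05. Check: 1 arcminute = 0.00029088821 rad, so 0.5091 arcminute = 0.5091 * 0.00029088821 = 0.00014809119 rad. 1 millihertz = 0.001 Hz, so 5.697 millihertz = 5.697 * 0.001 = 0.005697 Hz. Combine: 0.00014809119 rad * 0.005697 Hz = 8.4367549e-07 rad/s. 1 deg/s = 0.017453293 rad/s, so 8.4367549e-07 rad/s = 8.4367549e-07 / 0.017453293 = 4.8339045e-05 deg/s ≈ 4.834e-05 deg/s (4 s.f.).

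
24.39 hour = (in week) 1 hour = 3600 s, so 24.39 hour = 24.39 * 3600 = 87804 s. 1 week = 604800 s, so 87804 s = 87804 / 604800 = 0.14517857 week ≈ 0.1452 week (4 s.f.). Final answer: 0.1452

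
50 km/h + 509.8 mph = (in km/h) 1 km/h = 0.27777778 m/s, so 50 km/h = 50 * 0.27777778 = 13.888889 m/s. 1 mph = 0.44704 m/s, so 509.8 mph = 509.8 * 0.44704 = 227.90099 m/s. Sum: 13.888889 + 227.90099 = 241.78988 m/s. 1 km/h = 0.27777778 m/s, so 241.78988 m/s = 241.78988 / 0.27777778 = 870.44357 km/h ≈ 870.4 km/h (4 s.f.). Final answer: 870.4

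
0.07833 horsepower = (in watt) 1 horsepower = 745.69987 W, so 0.07833 horsepower = 0.07833 * 745.69987 = 58.410671 W. 58.410671 W = 58.410671 watt ≈ 58.41 watt (4 s.f.). Final answer: 58.41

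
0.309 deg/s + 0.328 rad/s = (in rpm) 3.184. Check: 1 deg/s = 0.017453293 rad/s, so 0.309 deg/s = 0.309 * 0.017453293 = 0.0053930674 rad/s. 0.328 rad/s is already in rad/s. Sum: 0.0053930674 + 0.328 = 0.33339307 rad/s. 1 rpm = 0.10471976 rad/s, so 0.33339307 rad/s = 0.33339307 / 0.10471976 = 3.1836693 rpm ≈ 3.184 rpm (4 s.f.).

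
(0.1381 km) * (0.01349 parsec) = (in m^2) 1 km = 1000 m, so 0.1381 km = 0.1381 * 1000 = 138.1 m. 1 parsec = 3.0856776e+16 m, so 0.01349 parsec = 0.01349 * 3.0856776e+16 = 4.1625791e+14 m. Combine: 138.1 m * 4.1625791e+14 m = 5.7485217e+16 m^2. Result: 5.7485217e+16 m^2 ≈ 5.749e+16 m^2 (4 s.f.). Final answer: 5.749e+16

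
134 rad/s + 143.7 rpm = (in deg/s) 134 rad/s is already in rad/s. 1 rpm = 0.10471976 rad/s, so 143.7 rpm = 143.7 * 0.10471976 = 15.048229 rad/s. Sum: 134 + 15.048229 = 149.04823 rad/s. 1 deg/s = 0.017453293 rad/s, so 149.04823 rad/s = 149.04823 / 0.017453293 = 8539.8345 deg/s ≈ 8540 deg/s (4 s.f.). Final answer: 8540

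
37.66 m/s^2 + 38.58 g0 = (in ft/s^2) 1365. Check: 37.66 m/s^2 is already in m/s^2. 1 g0 = 9.80665 m/s^2, so 38.58 g0 = 38.58 * 9.80665 = 378.34056 m/s^2. Sum: 37.66 + 378.34056 = 416.00056 m/s^2. 1 ft/s^2 = 0.3048 m/s^2, so 416.00056 m/s^2 = 416.00056 / 0.3048 = 1364.8312 ft/s^2 ≈ 1365 ft/s^2 (4 s.f.).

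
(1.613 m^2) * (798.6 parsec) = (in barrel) 2.5e+20. Check: 1.613 m^2 is already in m^2. 1 parsec = 3.0856776e+16 m, so 798.6 parsec = 798.6 * 3.0856776e+16 = 2.4642221e+19 m. Combine: 1.613 m^2 * 2.4642221e+19 m = 3.9747903e+19 m^3. 1 barrel = 0.15898729 m^3, so 3.9747903e+19 m^3 = 3.9747903e+19 / 0.15898729 = 2.5000679e+20 barrel ≈ 2.5e+20 barrel (4 s.f.).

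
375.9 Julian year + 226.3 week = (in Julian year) 380.2. Check: 1 Julian year = 31557600 s, so 375.9 Julian year = 375.9 * 31557600 = 1.1862502e+10 s. 1 week = 604800 s, so 226.3 week = 226.3 * 604800 = 1.3686624e+08 s. Sum: 1.1862502e+10 + 1.3686624e+08 = 1.1999368e+10 s. 1 Julian year = 31557600 s, so 1.1999368e+10 s = 1.1999368e+10 / 31557600 = 380.23703 Julian year ≈ 380.2 Julian year (4 s.f.).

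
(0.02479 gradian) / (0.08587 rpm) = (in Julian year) 1.372e-09. Check: 1 gradian = 0.015707963 rad, so 0.02479 gradian = 0.02479 * 0.015707963 = 0.00038940041 rad. 1 rpm = 0.10471976 rad/s, so 0.08587 rpm = 0.08587 * 0.10471976 = 0.0089922854 rad/s. Combine: 0.00038940041 rad / 0.0089922854 rad/s = 0.043303831 s. 1 Julian year = 31557600 s, so 0.043303831 s = 0.043303831 / 31557600 = 1.3722156e-09 Julian year ≈ 1.372e-09 Julian year (4 s.f.).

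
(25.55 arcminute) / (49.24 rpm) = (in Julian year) 1 arcminute = 0.00029088821 rad, so 25.55 arcminute = 25.55 * 0.00029088821 = 0.0074321937 rad. 1 rpm = 0.10471976 rad/s, so 49.24 rpm = 49.24 * 0.10471976 = 5.1564007 rad/s. Combine: 0.0074321937 rad / 5.1564007 rad/s = 0.001441353 s. 1 Julian year = 31557600 s, so 0.001441353 s = 0.001441353 / 31557600 = 4.5673721e-11 Julian year ≈ 4.567e-11 Julian year (4 s.f.). Final answer: 4.567e-11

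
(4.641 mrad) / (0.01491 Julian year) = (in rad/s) 9.863e-09. Check: 1 mrad = 0.001 rad, so 4.641 mrad = 4.641 * 0.001 = 0.004641 rad. 1 Julian year = 31557600 s, so 0.01491 Julian year = 0.01491 * 31557600 = 470523.82 s. Combine: 0.004641 rad / 470523.82 s = 9.8634752e-09 rad/s. Result: 9.8634752e-09 rad/s ≈ 9.863e-09 rad/s (4 s.f.).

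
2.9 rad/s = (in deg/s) 166.2. Check: 1 deg/s = 0.017453293 rad/s, so 2.9 rad/s = 2.9 / 0.017453293 = 166.15776 deg/s ≈ 166.2 deg/s (4 s.f.).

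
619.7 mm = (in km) 1 mm = 0.001 m, so 619.7 mm = 619.7 * 0.001 = 0.6197 m. 1 km = 1000 m, so 0.6197 m = 0.6197 / 1000 = 0.0006197 km. Final answer: 0.0006197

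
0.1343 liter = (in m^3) 0.0001343. Check: 1 liter = 0.001 m^3, so 0.1343 liter = 0.1343 * 0.001 = 0.0001343 m^3. Result: 0.0001343 m^3.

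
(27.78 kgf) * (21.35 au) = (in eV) 5.431e+33. Check: 1 kgf = 9.80665 N, so 27.78 kgf = 27.78 * 9.80665 = 272.42874 N. 1 au = 1.4959787e+11 m, so 21.35 au = 21.35 * 1.4959787e+11 = 3.1939145e+12 m. Combine: 272.42874 N * 3.1939145e+12 m = 8.701141e+14 J. 1 eV = 1.6021766e-19 J, so 8.701141e+14 J = 8.701141e+14 / 1.6021766e-19 = 5.4308251e+33 eV ≈ 5.431e+33 eV (4 s.f.).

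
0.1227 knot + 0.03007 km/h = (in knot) 0.1389. Check: 1 knot = 0.51444444 m/s, so 0.1227 knot = 0.1227 * 0.51444444 = 0.063122333 m/s. 1 km/h = 0.27777778 m/s, so 0.03007 km/h = 0.03007 * 0.27777778 = 0.0083527778 m/s. Sum: 0.063122333 + 0.0083527778 = 0.071475111 m/s. 1 knot = 0.51444444 m/s, so 0.071475111 m/s = 0.071475111 / 0.51444444 = 0.1389365 knot ≈ 0.1389 knot (4 s.f.).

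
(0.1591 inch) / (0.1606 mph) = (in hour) 1 inch = 0.0254 m, so 0.1591 inch = 0.1591 * 0.0254 = 0.00404114 m. 1 mph = 0.44704 m/s, so 0.1606 mph = 0.1606 * 0.44704 = 0.071794624 m/s. Combine: 0.00404114 m / 0.071794624 m/s = 0.056287501 s. 1 hour = 3600 s, so 0.056287501 s = 0.056287501 / 3600 = 1.5635417e-05 hour ≈ 1.564e-05 hour (4 s.f.). Final answer: 1.564e-05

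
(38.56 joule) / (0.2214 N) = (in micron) 38.56 joule = 38.56 J. 0.2214 N is already in N. Combine: 38.56 J / 0.2214 N = 174.16441 m. 1 micron = 1e-06 m, so 174.16441 m = 174.16441 / 1e-06 = 1.7416441e+08 micron ≈ 1.742e+08 micron (4 s.f.). Final answer: 1.742e+08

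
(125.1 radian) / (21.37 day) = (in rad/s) 125.1 radian = 125.1 rad. 1 day = 86400 s, so 21.37 day = 21.37 * 86400 = 1846368 s. Combine: 125.1 rad / 1846368 s = 6.775464e-05 rad/s. Result: 6.775464e-05 rad/s ≈ 6.775e-05 rad/s (4 s.f.). Final answer: 6.775e-05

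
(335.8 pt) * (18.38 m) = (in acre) 0.000538. Check: 1 pt = 0.00035277778 m, so 335.8 pt = 335.8 * 0.00035277778 = 0.11846278 m. 18.38 m is already in m. Combine: 0.11846278 m * 18.38 m = 2.1773459 m^2. 1 acre = 4046.8564 m^2, so 2.1773459 m^2 = 2.1773459 / 4046.8564 = 0.00053803388 acre ≈ 0.000538 acre (4 s.f.).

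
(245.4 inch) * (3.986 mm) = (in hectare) 1 inch = 0.0254 m, so 245.4 inch = 245.4 * 0.0254 = 6.23316 m. 1 mm = 0.001 m, so 3.986 mm = 3.986 * 0.001 = 0.003986 m. Combine: 6.23316 m * 0.003986 m = 0.024845376 m^2. 1 hectare = 10000 m^2, so 0.024845376 m^2 = 0.024845376 / 10000 = 2.4845376e-06 hectare ≈ 2.485e-06 hectare (4 s.f.). Final answer: 2.485e-06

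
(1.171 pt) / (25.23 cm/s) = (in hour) 4.548e-07. Check: 1 pt = 0.00035277778 m, so 1.171 pt = 1.171 * 0.00035277778 = 0.00041310278 m. 1 cm/s = 0.01 m/s, so 25.23 cm/s = 25.23 * 0.01 = 0.2523 m/s. Combine: 0.00041310278 m / 0.2523 m/s = 0.0016373475 s. 1 hour = 3600 s, so 0.0016373475 s = 0.0016373475 / 3600 = 4.5481875e-07 hour ≈ 4.548e-07 hour (4 s.f.).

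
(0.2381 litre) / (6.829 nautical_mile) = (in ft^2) 2.026e-07. Check: 1 litre = 0.001 m^3, so 0.2381 litre = 0.2381 * 0.001 = 0.0002381 m^3. 1 nautical_mile = 1852 m, so 6.829 nautical_mile = 6.829 * 1852 = 12647.308 m. Combine: 0.0002381 m^3 / 12647.308 m = 1.8826141e-08 m^2. 1 ft^2 = 0.09290304 m^2, so 1.8826141e-08 m^2 = 1.8826141e-08 / 0.09290304 = 2.0264289e-07 ft^2 ≈ 2.026e-07 ft^2 (4 s.f.).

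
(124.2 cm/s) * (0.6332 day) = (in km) 1 cm/s = 0.01 m/s, so 124.2 cm/s = 124.2 * 0.01 = 1.242 m/s. 1 day = 86400 s, so 0.6332 day = 0.6332 * 86400 = 54708.48 s. Combine: 1.242 m/s * 54708.48 s = 67947.932 m. 1 km = 1000 m, so 67947.932 m = 67947.932 / 1000 = 67.947932 km ≈ 67.95 km (4 s.f.). Final answer: 67.95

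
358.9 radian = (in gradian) 358.9 radian = 358.9 rad. 1 gradian = 0.015707963 rad, so 358.9 rad = 358.9 / 0.015707963 = 22848.284 gradian ≈ 2.285e+04 gradian (4 s.f.). Final answer: 2.285e+04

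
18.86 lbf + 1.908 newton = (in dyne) 1 lbf = 4.4482216 N, so 18.86 lbf = 18.86 * 4.4482216 = 83.89346 N. 1.908 newton = 1.908 N. Sum: 83.89346 + 1.908 = 85.80146 N. 1 dyne = 1e-05 N, so 85.80146 N = 85.80146 / 1e-05 = 8580146 dyne ≈ 8.58e+06 dyne (4 s.f.). Final answer: 8.58e+06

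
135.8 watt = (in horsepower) 0.1821. Check: 135.8 watt = 135.8 W. 1 horsepower = 745.69987 W, so 135.8 W = 135.8 / 745.69987 = 0.1821108 horsepower ≈ 0.1821 horsepower (4 s.f.).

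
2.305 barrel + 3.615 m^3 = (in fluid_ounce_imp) 1 barrel = 0.15898729 m^3, so 2.305 barrel = 2.305 * 0.15898729 = 0.36646571 m^3. 3.615 m^3 is already in m^3. Sum: 0.36646571 + 3.615 = 3.9814657 m^3. 1 fluid_ounce_imp = 2.8413063e-05 m^3, so 3.9814657 m^3 = 3.9814657 / 2.8413063e-05 = 140128 fluid_ounce_imp ≈ 1.401e+05 fluid_ounce_imp (4 s.f.). Final answer: 1.401e+05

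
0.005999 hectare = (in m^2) 1 hectare = 10000 m^2, so 0.005999 hectare = 0.005999 * 10000 = 59.99 m^2. Result: 59.99 m^2. Final answer: 59.99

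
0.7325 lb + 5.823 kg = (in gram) 6155. Check: 1 lb = 0.45359237 kg, so 0.7325 lb = 0.7325 * 0.45359237 = 0.33225641 kg. 5.823 kg is already in kg. Sum: 0.33225641 + 5.823 = 6.1552564 kg. 1 gram = 0.001 kg, so 6.1552564 kg = 6.1552564 / 0.001 = 6155.2564 gram ≈ 6155 gram (4 s.f.).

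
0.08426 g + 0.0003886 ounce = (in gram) 0.09528. Check: 1 g = 0.001 kg, so 0.08426 g = 0.08426 * 0.001 = 8.426e-05 kg. 1 ounce = 0.028349523 kg, so 0.0003886 ounce = 0.0003886 * 0.028349523 = 1.1016625e-05 kg. Sum: 8.426e-05 + 1.1016625e-05 = 9.5276625e-05 kg. 1 gram = 0.001 kg, so 9.5276625e-05 kg = 9.5276625e-05 / 0.001 = 0.095276625 gram ≈ 0.09528 gram (4 s.f.).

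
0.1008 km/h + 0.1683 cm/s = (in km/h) 1 km/h = 0.27777778 m/s, so 0.1008 km/h = 0.1008 * 0.27777778 = 0.028 m/s. 1 cm/s = 0.01 m/s, so 0.1683 cm/s = 0.1683 * 0.01 = 0.001683 m/s. Sum: 0.028 + 0.001683 = 0.029683 m/s. 1 km/h = 0.27777778 m/s, so 0.029683 m/s = 0.029683 / 0.27777778 = 0.1068588 km/h ≈ 0.1069 km/h (4 s.f.). Final answer: 0.1069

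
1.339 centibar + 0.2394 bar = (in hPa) 1 centibar = 1000 Pa, so 1.339 centibar = 1.339 * 1000 = 1339 Pa. 1 bar = 100000 Pa, so 0.2394 bar = 0.2394 * 100000 = 23940 Pa. Sum: 1339 + 23940 = 25279 Pa. 1 hPa = 100 Pa, so 25279 Pa = 25279 / 100 = 252.79 hPa ≈ 252.8 hPa (4 s.f.). Final answer: 252.8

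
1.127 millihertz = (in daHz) 1 millihertz = 0.001 Hz, so 1.127 millihertz = 1.127 * 0.001 = 0.001127 Hz. 1 daHz = 10 Hz, so 0.001127 Hz = 0.001127 / 10 = 0.0001127 daHz. Final answer: 0.0001127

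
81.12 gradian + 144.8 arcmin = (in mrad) 1 gradian = 0.015707963 rad, so 81.12 gradian = 81.12 * 0.015707963 = 1.27423 rad. 1 arcmin = 0.00029088821 rad, so 144.8 arcmin = 144.8 * 0.00029088821 = 0.042120613 rad. Sum: 1.27423 + 0.042120613 = 1.3163506 rad. 1 mrad = 0.001 rad, so 1.3163506 rad = 1.3163506 / 0.001 = 1316.3506 mrad ≈ 1316 mrad (4 s.f.). Final answer: 1316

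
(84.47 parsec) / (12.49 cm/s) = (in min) 3.478e+17. Check: 1 parsec = 3.0856776e+16 m, so 84.47 parsec = 84.47 * 3.0856776e+16 = 2.6064719e+18 m. 1 cm/s = 0.01 m/s, so 12.49 cm/s = 12.49 * 0.01 = 0.1249 m/s. Combine: 2.6064719e+18 m / 0.1249 m/s = 2.086847e+19 s. 1 min = 60 s, so 2.086847e+19 s = 2.086847e+19 / 60 = 3.4780783e+17 min ≈ 3.478e+17 min (4 s.f.).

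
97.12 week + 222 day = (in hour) 2.164e+04. Check: 1 week = 604800 s, so 97.12 week = 97.12 * 604800 = 58738176 s. 1 day = 86400 s, so 222 day = 222 * 86400 = 19180800 s. Sum: 58738176 + 19180800 = 77918976 s. 1 hour = 3600 s, so 77918976 s = 77918976 / 3600 = 21644.16 hour ≈ 2.164e+04 hour (4 s.f.).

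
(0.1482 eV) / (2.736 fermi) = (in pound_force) 1 eV = 1.6021766e-19 J, so 0.1482 eV = 0.1482 * 1.6021766e-19 = 2.3744258e-20 J. 1 fermi = 1e-15 m, so 2.736 fermi = 2.736 * 1e-15 = 2.736e-15 m. Combine: 2.3744258e-20 J / 2.736e-15 m = 8.6784568e-06 N. 1 pound_force = 4.4482216 N, so 8.6784568e-06 N = 8.6784568e-06 / 4.4482216 = 1.9509947e-06 pound_force ≈ 1.951e-06 pound_force (4 s.f.). Final answer: 1.951e-06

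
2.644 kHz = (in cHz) 2.644e+05. Check: 1 kHz = 1000 Hz, so 2.644 kHz = 2.644 * 1000 = 2644 Hz. 1 cHz = 0.01 Hz, so 2644 Hz = 2644 / 0.01 = 264400 cHz ≈ 2.644e+05 cHz (4 s.f.).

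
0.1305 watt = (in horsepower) 0.000175. Check: 0.1305 watt = 0.1305 W. 1 horsepower = 745.69987 W, so 0.1305 W = 0.1305 / 745.69987 = 0.00017500338 horsepower ≈ 0.000175 horsepower (4 s.f.).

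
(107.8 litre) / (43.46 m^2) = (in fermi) 1 litre = 0.001 m^3, so 107.8 litre = 107.8 * 0.001 = 0.1078 m^3. 43.46 m^2 is already in m^2. Combine: 0.1078 m^3 / 43.46 m^2 = 0.0024804418 m. 1 fermi = 1e-15 m, so 0.0024804418 m = 0.0024804418 / 1e-15 = 2.4804418e+12 fermi ≈ 2.48e+12 fermi (4 s.f.). Final answer: 2.48e+12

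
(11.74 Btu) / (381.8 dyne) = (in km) 3244. Check: 1 Btu = 1055.0559 J, so 11.74 Btu = 11.74 * 1055.0559 = 12386.356 J. 1 dyne = 1e-05 N, so 381.8 dyne = 381.8 * 1e-05 = 0.003818 N. Combine: 12386.356 J / 0.003818 N = 3244200 m. 1 km = 1000 m, so 3244200 m = 3244200 / 1000 = 3244.2 km ≈ 3244 km (4 s.f.).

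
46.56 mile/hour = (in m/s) 1 mile/hour = 0.44704 m/s, so 46.56 mile/hour = 46.56 * 0.44704 = 20.814182 m/s. Result: 20.814182 m/s ≈ 20.81 m/s (4 s.f.). Final answer: 20.81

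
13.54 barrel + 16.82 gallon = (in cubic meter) 2.216. Check: 1 barrel = 0.15898729 m^3, so 13.54 barrel = 13.54 * 0.15898729 = 2.152688 m^3. 1 gallon = 0.0037854118 m^3, so 16.82 gallon = 16.82 * 0.0037854118 = 0.063670626 m^3. Sum: 2.152688 + 0.063670626 = 2.2163586 m^3. 2.2163586 m^3 = 2.2163586 cubic meter ≈ 2.216 cubic meter (4 s.f.).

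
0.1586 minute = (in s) 9.516. Check: 1 minute = 60 s, so 0.1586 minute = 0.1586 * 60 = 9.516 s. Result: 9.516 s.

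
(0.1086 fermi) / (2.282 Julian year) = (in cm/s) 1 fermi = 1e-15 m, so 0.1086 fermi = 0.1086 * 1e-15 = 1.086e-16 m. 1 Julian year = 31557600 s, so 2.282 Julian year = 2.282 * 31557600 = 72014443 s. Combine: 1.086e-16 m / 72014443 s = 1.5080308e-24 m/s. 1 cm/s = 0.01 m/s, so 1.5080308e-24 m/s = 1.5080308e-24 / 0.01 = 1.5080308e-22 cm/s ≈ 1.508e-22 cm/s (4 s.f.). Final answer: 1.508e-22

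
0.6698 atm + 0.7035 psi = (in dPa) 1 atm = 101325 Pa, so 0.6698 atm = 0.6698 * 101325 = 67867.485 Pa. 1 psi = 6894.7573 Pa, so 0.7035 psi = 0.7035 * 6894.7573 = 4850.4618 Pa. Sum: 67867.485 + 4850.4618 = 72717.947 Pa. 1 dPa = 0.1 Pa, so 72717.947 Pa = 72717.947 / 0.1 = 727179.47 dPa ≈ 7.272e+05 dPa (4 s.f.). Final answer: 7.272e+05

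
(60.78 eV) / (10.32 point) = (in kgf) 2.728e-16. Check: 1 eV = 1.6021766e-19 J, so 60.78 eV = 60.78 * 1.6021766e-19 = 9.7380296e-18 J. 1 point = 0.00035277778 m, so 10.32 point = 10.32 * 0.00035277778 = 0.0036406667 m. Combine: 9.7380296e-18 J / 0.0036406667 m = 2.674793e-15 N. 1 kgf = 9.80665 N, so 2.674793e-15 N = 2.674793e-15 / 9.80665 = 2.7275298e-16 kgf ≈ 2.728e-16 kgf (4 s.f.).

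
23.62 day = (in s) 1 day = 86400 s, so 23.62 day = 23.62 * 86400 = 2040768 s. Result: 2040768 s ≈ 2.041e+06 s (4 s.f.). Final answer: 2.041e+06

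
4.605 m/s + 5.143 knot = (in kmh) 4.605 m/s is already in m/s. 1 knot = 0.51444444 m/s, so 5.143 knot = 5.143 * 0.51444444 = 2.6457878 m/s. Sum: 4.605 + 2.6457878 = 7.2507878 m/s. 1 kmh = 0.27777778 m/s, so 7.2507878 m/s = 7.2507878 / 0.27777778 = 26.102836 kmh ≈ 26.1 kmh (4 s.f.). Final answer: 26.1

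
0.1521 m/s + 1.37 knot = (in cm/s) 85.69. Check: 0.1521 m/s is already in m/s. 1 knot = 0.51444444 m/s, so 1.37 knot = 1.37 * 0.51444444 = 0.70478889 m/s. Sum: 0.1521 + 0.70478889 = 0.85688889 m/s. 1 cm/s = 0.01 m/s, so 0.85688889 m/s = 0.85688889 / 0.01 = 85.688889 cm/s ≈ 85.69 cm/s (4 s.f.).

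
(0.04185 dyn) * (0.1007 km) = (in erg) 1 dyn = 1e-05 N, so 0.04185 dyn = 0.04185 * 1e-05 = 4.185e-07 N. 1 km = 1000 m, so 0.1007 km = 0.1007 * 1000 = 100.7 m. Combine: 4.185e-07 N * 100.7 m = 4.214295e-05 J. 1 erg = 1e-07 J, so 4.214295e-05 J = 4.214295e-05 / 1e-07 = 421.4295 erg ≈ 421.4 erg (4 s.f.). Final answer: 421.4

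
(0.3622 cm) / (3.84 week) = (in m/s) 1.56e-09. Check: 1 cm = 0.01 m, so 0.3622 cm = 0.3622 * 0.01 = 0.003622 m. 1 week = 604800 s, so 3.84 week = 3.84 * 604800 = 2322432 s. Combine: 0.003622 m / 2322432 s = 1.559572e-09 m/s. Result: 1.559572e-09 m/s ≈ 1.56e-09 m/s (4 s.f.).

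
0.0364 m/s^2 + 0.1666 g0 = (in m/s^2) 0.0364 m/s^2 is already in m/s^2. 1 g0 = 9.80665 m/s^2, so 0.1666 g0 = 0.1666 * 9.80665 = 1.6337879 m/s^2. Sum: 0.0364 + 1.6337879 = 1.6701879 m/s^2. Result: 1.6701879 m/s^2 ≈ 1.67 m/s^2 (4 s.f.). Final answer: 1.67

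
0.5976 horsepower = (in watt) 1 horsepower = 745.69987 W, so 0.5976 horsepower = 0.5976 * 745.69987 = 445.63024 W. 445.63024 W = 445.63024 watt ≈ 445.6 watt (4 s.f.). Final answer: 445.6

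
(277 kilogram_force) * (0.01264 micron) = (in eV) 2.143e+14. Check: 1 kilogram_force = 9.80665 N, so 277 kilogram_force = 277 * 9.80665 = 2716.442 N. 1 micron = 1e-06 m, so 0.01264 micron = 0.01264 * 1e-06 = 1.264e-08 m. Combine: 2716.442 N * 1.264e-08 m = 3.4335828e-05 J. 1 eV = 1.6021766e-19 J, so 3.4335828e-05 J = 3.4335828e-05 / 1.6021766e-19 = 2.1430738e+14 eV ≈ 2.143e+14 eV (4 s.f.).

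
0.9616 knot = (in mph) 1 knot = 0.51444444 m/s, so 0.9616 knot = 0.9616 * 0.51444444 = 0.49468978 m/s. 1 mph = 0.44704 m/s, so 0.49468978 m/s = 0.49468978 / 0.44704 = 1.1065895 mph ≈ 1.107 mph (4 s.f.). Final answer: 1.107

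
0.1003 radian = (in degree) 5.747. Check: 0.1003 radian = 0.1003 rad. 1 degree = 0.017453293 rad, so 0.1003 rad = 0.1003 / 0.017453293 = 5.7467667 degree ≈ 5.747 degree (4 s.f.).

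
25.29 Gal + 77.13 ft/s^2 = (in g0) 2.423. Check: 1 Gal = 0.01 m/s^2, so 25.29 Gal = 25.29 * 0.01 = 0.2529 m/s^2. 1 ft/s^2 = 0.3048 m/s^2, so 77.13 ft/s^2 = 77.13 * 0.3048 = 23.509224 m/s^2. Sum: 0.2529 + 23.509224 = 23.762124 m/s^2. 1 g0 = 9.80665 m/s^2, so 23.762124 m/s^2 = 23.762124 / 9.80665 = 2.4230623 g0 ≈ 2.423 g0 (4 s.f.).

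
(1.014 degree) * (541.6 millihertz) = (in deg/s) 0.5492. Check: 1 degree = 0.017453293 rad, so 1.014 degree = 1.014 * 0.017453293 = 0.017697639 rad. 1 millihertz = 0.001 Hz, so 541.6 millihertz = 541.6 * 0.001 = 0.5416 Hz. Combine: 0.017697639 rad * 0.5416 Hz = 0.0095850411 rad/s. 1 deg/s = 0.017453293 rad/s, so 0.0095850411 rad/s = 0.0095850411 / 0.017453293 = 0.5491824 deg/s ≈ 0.5492 deg/s (4 s.f.).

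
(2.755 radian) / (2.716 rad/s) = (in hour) 2.755 radian = 2.755 rad. 2.716 rad/s is already in rad/s. Combine: 2.755 rad / 2.716 rad/s = 1.0143594 s. 1 hour = 3600 s, so 1.0143594 s = 1.0143594 / 3600 = 0.00028176649 hour ≈ 0.0002818 hour (4 s.f.). Final answer: 0.0002818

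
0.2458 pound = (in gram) 111.5. Check: 1 pound = 0.45359237 kg, so 0.2458 pound = 0.2458 * 0.45359237 = 0.111493 kg. 1 gram = 0.001 kg, so 0.111493 kg = 0.111493 / 0.001 = 111.493 gram ≈ 111.5 gram (4 s.f.).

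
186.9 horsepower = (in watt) 1 horsepower = 745.69987 W, so 186.9 horsepower = 186.9 * 745.69987 = 139371.31 W. 139371.31 W = 139371.31 watt ≈ 1.394e+05 watt (4 s.f.). Final answer: 1.394e+05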